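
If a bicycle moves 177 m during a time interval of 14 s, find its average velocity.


Given: distance d = 177 m, time t = 14 s
Using v = d / t
v = 177 / 14
v = 177/14 m/s

177/14 m/s


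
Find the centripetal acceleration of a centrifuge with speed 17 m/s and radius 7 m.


Given: v = 17 m/s, r = 7 m
Using a_c = v^2 / r
a_c = 17^2 / 7
a_c = 289 / 7
a_c = 289/7 m/s^2

289/7 m/s^2


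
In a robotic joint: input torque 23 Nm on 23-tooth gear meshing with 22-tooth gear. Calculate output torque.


Given: N1 = 23, N2 = 22, T1 = 23 Nm
Using T2/T1 = N2/N1
T2 = T1 * N2 / N1
T2 = 23 * 22 / 23
T2 = 506 / 23
T2 = 22 Nm

22 Nm


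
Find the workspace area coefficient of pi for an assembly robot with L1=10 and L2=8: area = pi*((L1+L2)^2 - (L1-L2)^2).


Given: L1 = 10, L2 = 8
(L1+L2)^2 = (18)^2 = 324
(L1-L2)^2 = (2)^2 = 4
Difference = 324 - 4 = 320
This equals 4*L1*L2 = 4*10*8 = 320
Workspace area = 320*pi

320


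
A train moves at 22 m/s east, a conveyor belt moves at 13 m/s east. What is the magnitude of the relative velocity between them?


Given: v_A = 22 m/s east, v_B = 13 m/s east
Both move in the same direction; relative speed = |v_A - v_B|
|22 - 13| = |9|
= 9 m/s

9 m/s


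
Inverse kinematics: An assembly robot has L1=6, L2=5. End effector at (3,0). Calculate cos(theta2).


Given: L1 = 6, L2 = 5, target (x, y) = (3, 0)
Using cos(theta2) = (x^2 + y^2 - L1^2 - L2^2) / (2*L1*L2)
x^2 + y^2 = 3^2 + 0 = 9
L1^2 + L2^2 = 36 + 25 = 61
Numerator = 9 - 61 = -52
Denominator = 2*6*5 = 60
cos(theta2) = -52/60 = -13/15

-13/15


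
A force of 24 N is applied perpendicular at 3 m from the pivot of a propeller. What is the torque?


Given: F = 24 N, r = 3 m, angle = 90 deg (perpendicular)
Using tau = F * r * sin(90)
sin(90) = 1
tau = 24 * 3 * 1
tau = 72 Nm

72 Nm


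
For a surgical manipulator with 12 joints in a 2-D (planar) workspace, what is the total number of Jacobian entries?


Given: task space dimension = 2, joints = 12
Jacobian is a 2 x 12 matrix
Total entries = rows * columns
Total = 2 * 12
Total = 24

24


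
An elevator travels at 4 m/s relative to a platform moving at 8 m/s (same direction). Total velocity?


Given: object velocity = 4 m/s, platform velocity = 8 m/s (same direction)
Using classical velocity addition: v_total = v_object + v_platform
v_total = 4 + 8
v_total = 12 m/s

12 m/s


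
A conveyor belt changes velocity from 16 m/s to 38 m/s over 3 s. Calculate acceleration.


Given: initial velocity v0 = 16 m/s, final velocity v = 38 m/s, time t = 3 s
Using a = (v - v0) / t
a = (38 - 16) / 3
a = 22 / 3
a = 22/3 m/s^2

22/3 m/s^2


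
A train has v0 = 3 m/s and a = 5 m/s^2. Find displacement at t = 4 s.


Given: v0 = 3 m/s, a = 5 m/s^2, t = 4 s
Using s = v0*t + (1/2)*a*t^2
s = 3*4 + (1/2)*5*4^2
s = 12 + (1/2)*80
s = 12 + 40
s = 52

52 m


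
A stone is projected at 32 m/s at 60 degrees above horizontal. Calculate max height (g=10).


Given: v0 = 32 m/s, theta = 60 deg, g = 10 m/s^2
sin^2(60) = 3/4
Using H = v0^2 * sin^2(theta) / (2*g)
H = 32^2 * 3/4 / (2*10)
H = 1024 * 3/4 / 20
H = 768 / 20
H = 192/5 m

192/5 m


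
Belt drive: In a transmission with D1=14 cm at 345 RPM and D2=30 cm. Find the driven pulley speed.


Given: D1 = 14 cm, w1 = 345 RPM, D2 = 30 cm
Using D1*w1 = D2*w2
w2 = D1*w1 / D2
w2 = 14*345 / 30
w2 = 4830 / 30
w2 = 161 RPM

161 RPM


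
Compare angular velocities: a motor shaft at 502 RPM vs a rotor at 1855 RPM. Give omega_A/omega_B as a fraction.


Given: RPM_A = 502, RPM_B = 1855
omega = 2*pi*RPM/60, so omega_A/omega_B = RPM_A / RPM_B
omega_A/omega_B = 502 / 1855
omega_A/omega_B = 502/1855

502/1855


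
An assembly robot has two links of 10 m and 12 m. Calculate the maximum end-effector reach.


Given: L1 = 10 m, L2 = 12 m
For a 2-link planar arm, max reach = L1 + L2 (fully extended)
Max reach = 10 + 12
Max reach = 22 m

22 m


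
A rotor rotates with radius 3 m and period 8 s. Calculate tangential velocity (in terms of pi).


Given: radius r = 3 m, period T = 8 s
Using v = 2*pi*r / T
v = 2*pi*3 / 8
v = 6*pi / 8
v = 3/4*pi m/s

3/4*pi m/s


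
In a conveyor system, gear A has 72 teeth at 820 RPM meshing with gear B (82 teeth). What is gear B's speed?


Given: N1 = 72 teeth, w1 = 820 RPM, N2 = 82 teeth
Using N1*w1 = N2*w2
w2 = N1*w1 / N2
w2 = 72*820 / 82
w2 = 59040 / 82
w2 = 720 RPM

720 RPM


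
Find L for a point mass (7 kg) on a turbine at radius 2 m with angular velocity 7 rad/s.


Given: m = 7 kg, r = 2 m, omega = 7 rad/s
For a point mass: I = m*r^2
I = 7*2^2 = 7*4 = 28
L = I*omega = 28*7
L = 196 kg*m^2/s

196 kg*m^2/s


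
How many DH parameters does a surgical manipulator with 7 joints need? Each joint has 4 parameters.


Given: 7 joints, 4 DH parameters per joint (d, theta, a, alpha)
Total DH parameters = number_of_joints * 4
Total = 7 * 4
Total = 28

28


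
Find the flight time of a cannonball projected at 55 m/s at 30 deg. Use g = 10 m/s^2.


Given: v0 = 55 m/s, theta = 30 deg, g = 10 m/s^2
sin(30) = 1/2
Using T = 2*v0*sin(theta) / g
T = 2*55*1/2 / 10
T = 55 / 10
T = 11/2 s

11/2 s


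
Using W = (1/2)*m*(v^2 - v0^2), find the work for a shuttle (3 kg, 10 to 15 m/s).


Given: m = 3 kg, v0 = 10 m/s, v = 15 m/s
Using W = (1/2)*m*(v^2 - v0^2)
v^2 = 15^2 = 225
v0^2 = 10^2 = 100
v^2 - v0^2 = 225 - 100 = 125
W = (1/2)*3*125 = 375/2 J

375/2 J


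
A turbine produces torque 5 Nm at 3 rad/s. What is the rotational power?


Given: tau = 5 Nm, omega = 3 rad/s
Using P = tau * omega
P = 5 * 3
P = 15 W

15 W


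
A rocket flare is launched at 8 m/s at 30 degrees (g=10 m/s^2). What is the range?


Given: v0 = 8 m/s, theta = 30 deg, g = 10 m/s^2
sin(2*30) = sin(60) = sqrt(3)/2
Using R = v0^2 * sin(2*theta) / g
R = 8^2 * (sqrt(3)/2) / 10
R = 64 * sqrt(3) / 20
R = 16/5*sqrt(3) m

16/5*sqrt(3) m


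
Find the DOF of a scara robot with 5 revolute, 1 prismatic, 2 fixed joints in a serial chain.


Given: serial robot with 5 revolute, 1 prismatic, 2 fixed joints
DOF contribution per joint type: revolute=1, prismatic=1, spherical=3, fixed=0
DOF = 5*1 + 1*1 + 2*0
DOF = 6

6


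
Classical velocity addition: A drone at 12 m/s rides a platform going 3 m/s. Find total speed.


Given: object velocity = 12 m/s, platform velocity = 3 m/s (same direction)
Using classical velocity addition: v_total = v_object + v_platform
v_total = 12 + 3
v_total = 15 m/s

15 m/s


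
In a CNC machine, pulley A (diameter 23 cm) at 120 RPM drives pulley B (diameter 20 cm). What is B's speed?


Given: D1 = 23 cm, w1 = 120 RPM, D2 = 20 cm
Using D1*w1 = D2*w2
w2 = D1*w1 / D2
w2 = 23*120 / 20
w2 = 2760 / 20
w2 = 138 RPM

138 RPM


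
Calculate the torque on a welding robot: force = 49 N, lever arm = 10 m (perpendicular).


Given: F = 49 N, r = 10 m, angle = 90 deg (perpendicular)
Using tau = F * r * sin(90)
sin(90) = 1
tau = 49 * 10 * 1
tau = 490 Nm

490 Nm


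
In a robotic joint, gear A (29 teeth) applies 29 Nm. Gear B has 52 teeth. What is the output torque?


Given: N1 = 29, N2 = 52, T1 = 29 Nm
Using T2/T1 = N2/N1
T2 = T1 * N2 / N1
T2 = 29 * 52 / 29
T2 = 1508 / 29
T2 = 52 Nm

52 Nm


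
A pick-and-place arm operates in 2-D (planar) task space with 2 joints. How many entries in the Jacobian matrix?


Given: task space dimension = 2, joints = 2
Jacobian is a 2 x 2 matrix
Total entries = rows * columns
Total = 2 * 2
Total = 4

4


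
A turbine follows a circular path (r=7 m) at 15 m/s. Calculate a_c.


Given: v = 15 m/s, r = 7 m
Using a_c = v^2 / r
a_c = 15^2 / 7
a_c = 225 / 7
a_c = 225/7 m/s^2

225/7 m/s^2


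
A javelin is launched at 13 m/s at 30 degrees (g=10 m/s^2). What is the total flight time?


Given: v0 = 13 m/s, theta = 30 deg, g = 10 m/s^2
sin(30) = 1/2
Using T = 2*v0*sin(theta) / g
T = 2*13*1/2 / 10
T = 13 / 10
T = 13/10 s

13/10 s


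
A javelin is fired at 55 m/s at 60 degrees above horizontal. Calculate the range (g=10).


Given: v0 = 55 m/s, theta = 60 deg, g = 10 m/s^2
sin(2*60) = sin(120) = sqrt(3)/2
Using R = v0^2 * sin(2*theta) / g
R = 55^2 * (sqrt(3)/2) / 10
R = 3025 * sqrt(3) / 20
R = 605/4*sqrt(3) m

605/4*sqrt(3) m


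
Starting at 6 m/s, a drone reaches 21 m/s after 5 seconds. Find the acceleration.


Given: initial velocity v0 = 6 m/s, final velocity v = 21 m/s, time t = 5 s
Using a = (v - v0) / t
a = (21 - 6) / 5
a = 15 / 5
a = 3 m/s^2

3 m/s^2


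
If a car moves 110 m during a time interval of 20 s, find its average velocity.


Given: distance d = 110 m, time t = 20 s
Using v = d / t
v = 110 / 20
v = 11/2 m/s

11/2 m/s


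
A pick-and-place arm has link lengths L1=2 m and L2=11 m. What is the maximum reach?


Given: L1 = 2 m, L2 = 11 m
For a 2-link planar arm, max reach = L1 + L2 (fully extended)
Max reach = 2 + 11
Max reach = 13 m

13 m


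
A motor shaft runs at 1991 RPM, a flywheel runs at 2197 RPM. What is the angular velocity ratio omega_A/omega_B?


Given: RPM_A = 1991, RPM_B = 2197
omega = 2*pi*RPM/60, so omega_A/omega_B = RPM_A / RPM_B
omega_A/omega_B = 1991 / 2197
omega_A/omega_B = 1991/2197

1991/2197


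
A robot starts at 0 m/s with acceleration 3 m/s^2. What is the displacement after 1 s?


Given: v0 = 0 m/s, a = 3 m/s^2, t = 1 s
Using s = v0*t + (1/2)*a*t^2
s = 0*1 + (1/2)*3*1^2
s = 0 + (1/2)*3
s = 0 + 3/2
s = 3/2

3/2 m


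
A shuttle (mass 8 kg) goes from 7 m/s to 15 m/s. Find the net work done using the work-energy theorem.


Given: m = 8 kg, v0 = 7 m/s, v = 15 m/s
Using W = (1/2)*m*(v^2 - v0^2)
v^2 = 15^2 = 225
v0^2 = 7^2 = 49
v^2 - v0^2 = 225 - 49 = 176
W = (1/2)*8*176 = 704 J

704 J


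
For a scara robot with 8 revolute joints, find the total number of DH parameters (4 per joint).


Given: 8 joints, 4 DH parameters per joint (d, theta, a, alpha)
Total DH parameters = number_of_joints * 4
Total = 8 * 4
Total = 32

32


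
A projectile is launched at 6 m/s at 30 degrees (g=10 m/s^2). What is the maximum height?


Given: v0 = 6 m/s, theta = 30 deg, g = 10 m/s^2
sin^2(30) = 1/4
Using H = v0^2 * sin^2(theta) / (2*g)
H = 6^2 * 1/4 / (2*10)
H = 36 * 1/4 / 20
H = 9 / 20
H = 9/20 m

9/20 m


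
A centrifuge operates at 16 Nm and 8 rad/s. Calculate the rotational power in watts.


Given: tau = 16 Nm, omega = 8 rad/s
Using P = tau * omega
P = 16 * 8
P = 128 W

128 W


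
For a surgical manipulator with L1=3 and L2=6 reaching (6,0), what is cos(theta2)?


Given: L1 = 3, L2 = 6, target (x, y) = (6, 0)
Using cos(theta2) = (x^2 + y^2 - L1^2 - L2^2) / (2*L1*L2)
x^2 + y^2 = 6^2 + 0 = 36
L1^2 + L2^2 = 9 + 36 = 45
Numerator = 36 - 45 = -9
Denominator = 2*3*6 = 36
cos(theta2) = -9/36 = -1/4

-1/4


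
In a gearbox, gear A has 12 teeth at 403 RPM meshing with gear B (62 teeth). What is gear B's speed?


Given: N1 = 12 teeth, w1 = 403 RPM, N2 = 62 teeth
Using N1*w1 = N2*w2
w2 = N1*w1 / N2
w2 = 12*403 / 62
w2 = 4836 / 62
w2 = 78 RPM

78 RPM


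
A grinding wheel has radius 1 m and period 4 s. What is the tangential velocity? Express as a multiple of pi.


Given: radius r = 1 m, period T = 4 s
Using v = 2*pi*r / T
v = 2*pi*1 / 4
v = 2*pi / 4
v = 1/2*pi m/s

1/2*pi m/s


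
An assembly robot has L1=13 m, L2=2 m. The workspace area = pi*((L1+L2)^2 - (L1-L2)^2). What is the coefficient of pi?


Given: L1 = 13, L2 = 2
(L1+L2)^2 = (15)^2 = 225
(L1-L2)^2 = (11)^2 = 121
Difference = 225 - 121 = 104
This equals 4*L1*L2 = 4*13*2 = 104
Workspace area = 104*pi

104


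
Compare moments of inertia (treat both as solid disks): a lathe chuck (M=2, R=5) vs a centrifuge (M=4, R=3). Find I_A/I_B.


Given: M1=2 kg, R1=5 m, M2=4 kg, R2=3 m
For a disk: I = (1/2)*M*R^2, so I_A/I_B = (M1*R1^2)/(M2*R2^2)
M1*R1^2 = 2*25 = 50
M2*R2^2 = 4*9 = 36
I_A/I_B = 50/36 = 25/18

25/18


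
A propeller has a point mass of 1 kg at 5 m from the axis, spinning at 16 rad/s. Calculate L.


Given: m = 1 kg, r = 5 m, omega = 16 rad/s
For a point mass: I = m*r^2
I = 1*5^2 = 1*25 = 25
L = I*omega = 25*16
L = 400 kg*m^2/s

400 kg*m^2/s


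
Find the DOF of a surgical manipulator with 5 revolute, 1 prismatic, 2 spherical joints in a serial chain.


Given: serial robot with 5 revolute, 1 prismatic, 2 spherical joints
DOF contribution per joint type: revolute=1, prismatic=1, spherical=3, fixed=0
DOF = 5*1 + 1*1 + 2*3
DOF = 12

12


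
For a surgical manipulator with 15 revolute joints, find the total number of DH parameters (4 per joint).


Given: 15 joints, 4 DH parameters per joint (d, theta, a, alpha)
Total DH parameters = number_of_joints * 4
Total = 15 * 4
Total = 60

60


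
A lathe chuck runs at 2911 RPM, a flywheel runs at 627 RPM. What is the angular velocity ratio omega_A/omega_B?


Given: RPM_A = 2911, RPM_B = 627
omega = 2*pi*RPM/60, so omega_A/omega_B = RPM_A / RPM_B
omega_A/omega_B = 2911 / 627
omega_A/omega_B = 2911/627

2911/627


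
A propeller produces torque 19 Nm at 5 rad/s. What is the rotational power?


Given: tau = 19 Nm, omega = 5 rad/s
Using P = tau * omega
P = 19 * 5
P = 95 W

95 W


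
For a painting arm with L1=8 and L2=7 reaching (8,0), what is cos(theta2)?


Given: L1 = 8, L2 = 7, target (x, y) = (8, 0)
Using cos(theta2) = (x^2 + y^2 - L1^2 - L2^2) / (2*L1*L2)
x^2 + y^2 = 8^2 + 0 = 64
L1^2 + L2^2 = 64 + 49 = 113
Numerator = 64 - 113 = -49
Denominator = 2*8*7 = 112
cos(theta2) = -49/112 = -7/16

-7/16


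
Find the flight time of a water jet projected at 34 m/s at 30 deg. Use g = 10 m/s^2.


Given: v0 = 34 m/s, theta = 30 deg, g = 10 m/s^2
sin(30) = 1/2
Using T = 2*v0*sin(theta) / g
T = 2*34*1/2 / 10
T = 34 / 10
T = 17/5 s

17/5 s


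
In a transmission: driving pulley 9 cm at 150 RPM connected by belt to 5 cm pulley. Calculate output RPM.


Given: D1 = 9 cm, w1 = 150 RPM, D2 = 5 cm
Using D1*w1 = D2*w2
w2 = D1*w1 / D2
w2 = 9*150 / 5
w2 = 1350 / 5
w2 = 270 RPM

270 RPM


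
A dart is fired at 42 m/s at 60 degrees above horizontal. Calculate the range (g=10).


Given: v0 = 42 m/s, theta = 60 deg, g = 10 m/s^2
sin(2*60) = sin(120) = sqrt(3)/2
Using R = v0^2 * sin(2*theta) / g
R = 42^2 * (sqrt(3)/2) / 10
R = 1764 * sqrt(3) / 20
R = 441/5*sqrt(3) m

441/5*sqrt(3) m


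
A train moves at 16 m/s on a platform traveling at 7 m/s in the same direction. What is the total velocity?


Given: object velocity = 16 m/s, platform velocity = 7 m/s (same direction)
Using classical velocity addition: v_total = v_object + v_platform
v_total = 16 + 7
v_total = 23 m/s

23 m/s


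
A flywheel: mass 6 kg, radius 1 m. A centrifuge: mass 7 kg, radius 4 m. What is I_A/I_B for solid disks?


Given: M1=6 kg, R1=1 m, M2=7 kg, R2=4 m
For a disk: I = (1/2)*M*R^2, so I_A/I_B = (M1*R1^2)/(M2*R2^2)
M1*R1^2 = 6*1 = 6
M2*R2^2 = 7*16 = 112
I_A/I_B = 6/112 = 3/56

3/56


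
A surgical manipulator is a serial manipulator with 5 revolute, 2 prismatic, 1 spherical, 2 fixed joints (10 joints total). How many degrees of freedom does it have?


Given: serial robot with 5 revolute, 2 prismatic, 1 spherical, 2 fixed joints
DOF contribution per joint type: revolute=1, prismatic=1, spherical=3, fixed=0
DOF = 5*1 + 2*1 + 1*3 + 2*0
DOF = 10

10


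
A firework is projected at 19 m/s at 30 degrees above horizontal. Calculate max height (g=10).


Given: v0 = 19 m/s, theta = 30 deg, g = 10 m/s^2
sin^2(30) = 1/4
Using H = v0^2 * sin^2(theta) / (2*g)
H = 19^2 * 1/4 / (2*10)
H = 361 * 1/4 / 20
H = 361/4 / 20
H = 361/80 m

361/80 m


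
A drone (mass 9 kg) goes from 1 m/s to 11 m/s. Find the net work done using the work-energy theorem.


Given: m = 9 kg, v0 = 1 m/s, v = 11 m/s
Using W = (1/2)*m*(v^2 - v0^2)
v^2 = 11^2 = 121
v0^2 = 1^2 = 1
v^2 - v0^2 = 121 - 1 = 120
W = (1/2)*9*120 = 540 J

540 J


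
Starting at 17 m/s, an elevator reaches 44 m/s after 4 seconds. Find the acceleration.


Given: initial velocity v0 = 17 m/s, final velocity v = 44 m/s, time t = 4 s
Using a = (v - v0) / t
a = (44 - 17) / 4
a = 27 / 4
a = 27/4 m/s^2

27/4 m/s^2


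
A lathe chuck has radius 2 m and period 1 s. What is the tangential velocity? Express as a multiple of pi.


Given: radius r = 2 m, period T = 1 s
Using v = 2*pi*r / T
v = 2*pi*2 / 1
v = 4*pi / 1
v = 4*pi m/s

4*pi m/s


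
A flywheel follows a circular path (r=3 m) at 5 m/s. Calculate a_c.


Given: v = 5 m/s, r = 3 m
Using a_c = v^2 / r
a_c = 5^2 / 3
a_c = 25 / 3
a_c = 25/3 m/s^2

25/3 m/s^2


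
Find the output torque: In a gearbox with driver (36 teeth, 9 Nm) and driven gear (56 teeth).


Given: N1 = 36, N2 = 56, T1 = 9 Nm
Using T2/T1 = N2/N1
T2 = T1 * N2 / N1
T2 = 9 * 56 / 36
T2 = 504 / 36
T2 = 14 Nm

14 Nm


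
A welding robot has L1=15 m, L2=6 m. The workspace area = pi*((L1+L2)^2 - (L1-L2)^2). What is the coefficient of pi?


Given: L1 = 15, L2 = 6
(L1+L2)^2 = (21)^2 = 441
(L1-L2)^2 = (9)^2 = 81
Difference = 441 - 81 = 360
This equals 4*L1*L2 = 4*15*6 = 360
Workspace area = 360*pi

360


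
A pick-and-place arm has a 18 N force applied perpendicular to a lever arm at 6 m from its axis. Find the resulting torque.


Given: F = 18 N, r = 6 m, angle = 90 deg (perpendicular)
Using tau = F * r * sin(90)
sin(90) = 1
tau = 18 * 6 * 1
tau = 108 Nm

108 Nm


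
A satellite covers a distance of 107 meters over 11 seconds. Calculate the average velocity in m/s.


Given: distance d = 107 m, time t = 11 s
Using v = d / t
v = 107 / 11
v = 107/11 m/s

107/11 m/s


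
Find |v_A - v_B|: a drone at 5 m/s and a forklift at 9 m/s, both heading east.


Given: v_A = 5 m/s east, v_B = 9 m/s east
Both move in the same direction; relative speed = |v_A - v_B|
|5 - 9| = |-4|
= 4 m/s

4 m/s


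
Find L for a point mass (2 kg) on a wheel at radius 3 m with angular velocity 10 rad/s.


Given: m = 2 kg, r = 3 m, omega = 10 rad/s
For a point mass: I = m*r^2
I = 2*3^2 = 2*9 = 18
L = I*omega = 18*10
L = 180 kg*m^2/s

180 kg*m^2/s


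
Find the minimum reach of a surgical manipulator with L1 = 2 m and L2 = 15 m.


Given: L1 = 2 m, L2 = 15 m
For a 2-link planar arm, min reach = |L1 - L2| (second link folded back)
Min reach = |2 - 15|
Min reach = 13 m

13 m


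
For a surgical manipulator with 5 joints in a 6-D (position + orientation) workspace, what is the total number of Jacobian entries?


Given: task space dimension = 6, joints = 5
Jacobian is a 6 x 5 matrix
Total entries = rows * columns
Total = 6 * 5
Total = 30

30


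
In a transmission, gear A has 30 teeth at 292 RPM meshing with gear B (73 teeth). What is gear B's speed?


Given: N1 = 30 teeth, w1 = 292 RPM, N2 = 73 teeth
Using N1*w1 = N2*w2
w2 = N1*w1 / N2
w2 = 30*292 / 73
w2 = 8760 / 73
w2 = 120 RPM

120 RPM


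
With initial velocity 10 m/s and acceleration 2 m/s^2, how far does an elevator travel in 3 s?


Given: v0 = 10 m/s, a = 2 m/s^2, t = 3 s
Using s = v0*t + (1/2)*a*t^2
s = 10*3 + (1/2)*2*3^2
s = 30 + (1/2)*18
s = 30 + 9
s = 39

39 m


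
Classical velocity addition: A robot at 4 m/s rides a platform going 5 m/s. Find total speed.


Given: object velocity = 4 m/s, platform velocity = 5 m/s (same direction)
Using classical velocity addition: v_total = v_object + v_platform
v_total = 4 + 5
v_total = 9 m/s

9 m/s


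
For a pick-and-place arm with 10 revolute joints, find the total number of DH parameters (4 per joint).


Given: 10 joints, 4 DH parameters per joint (d, theta, a, alpha)
Total DH parameters = number_of_joints * 4
Total = 10 * 4
Total = 40

40


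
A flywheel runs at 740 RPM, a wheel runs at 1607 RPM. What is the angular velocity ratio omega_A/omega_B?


Given: RPM_A = 740, RPM_B = 1607
omega = 2*pi*RPM/60, so omega_A/omega_B = RPM_A / RPM_B
omega_A/omega_B = 740 / 1607
omega_A/omega_B = 740/1607

740/1607


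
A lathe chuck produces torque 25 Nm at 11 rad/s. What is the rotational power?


Given: tau = 25 Nm, omega = 11 rad/s
Using P = tau * omega
P = 25 * 11
P = 275 W

275 W


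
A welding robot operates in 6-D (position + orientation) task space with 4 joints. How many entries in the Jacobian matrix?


Given: task space dimension = 6, joints = 4
Jacobian is a 6 x 4 matrix
Total entries = rows * columns
Total = 6 * 4
Total = 24

24


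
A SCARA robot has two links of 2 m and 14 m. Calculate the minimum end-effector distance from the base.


Given: L1 = 2 m, L2 = 14 m
For a 2-link planar arm, min reach = |L1 - L2| (second link folded back)
Min reach = |2 - 14|
Min reach = 12 m

12 m


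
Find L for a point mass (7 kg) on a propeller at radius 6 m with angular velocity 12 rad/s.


Given: m = 7 kg, r = 6 m, omega = 12 rad/s
For a point mass: I = m*r^2
I = 7*6^2 = 7*36 = 252
L = I*omega = 252*12
L = 3024 kg*m^2/s

3024 kg*m^2/s


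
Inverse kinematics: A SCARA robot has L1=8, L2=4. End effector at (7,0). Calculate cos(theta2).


Given: L1 = 8, L2 = 4, target (x, y) = (7, 0)
Using cos(theta2) = (x^2 + y^2 - L1^2 - L2^2) / (2*L1*L2)
x^2 + y^2 = 7^2 + 0 = 49
L1^2 + L2^2 = 64 + 16 = 80
Numerator = 49 - 80 = -31
Denominator = 2*8*4 = 64
cos(theta2) = -31/64 = -31/64

-31/64


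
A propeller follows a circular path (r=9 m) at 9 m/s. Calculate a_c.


Given: v = 9 m/s, r = 9 m
Using a_c = v^2 / r
a_c = 9^2 / 9
a_c = 81 / 9
a_c = 9 m/s^2

9 m/s^2


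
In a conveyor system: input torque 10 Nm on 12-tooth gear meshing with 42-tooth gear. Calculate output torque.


Given: N1 = 12, N2 = 42, T1 = 10 Nm
Using T2/T1 = N2/N1
T2 = T1 * N2 / N1
T2 = 10 * 42 / 12
T2 = 420 / 12
T2 = 35 Nm

35 Nm


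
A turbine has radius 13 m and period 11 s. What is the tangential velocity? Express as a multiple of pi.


Given: radius r = 13 m, period T = 11 s
Using v = 2*pi*r / T
v = 2*pi*13 / 11
v = 26*pi / 11
v = 26/11*pi m/s

26/11*pi m/s


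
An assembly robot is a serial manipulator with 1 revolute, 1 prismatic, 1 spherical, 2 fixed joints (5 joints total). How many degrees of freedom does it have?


Given: serial robot with 1 revolute, 1 prismatic, 1 spherical, 2 fixed joints
DOF contribution per joint type: revolute=1, prismatic=1, spherical=3, fixed=0
DOF = 1*1 + 1*1 + 1*3 + 2*0
DOF = 5

5


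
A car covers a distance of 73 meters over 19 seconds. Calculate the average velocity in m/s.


Given: distance d = 73 m, time t = 19 s
Using v = d / t
v = 73 / 19
v = 73/19 m/s

73/19 m/s


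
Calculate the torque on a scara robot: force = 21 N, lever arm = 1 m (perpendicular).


Given: F = 21 N, r = 1 m, angle = 90 deg (perpendicular)
Using tau = F * r * sin(90)
sin(90) = 1
tau = 21 * 1 * 1
tau = 21 Nm

21 Nm


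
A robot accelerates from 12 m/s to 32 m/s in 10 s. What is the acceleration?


Given: initial velocity v0 = 12 m/s, final velocity v = 32 m/s, time t = 10 s
Using a = (v - v0) / t
a = (32 - 12) / 10
a = 20 / 10
a = 2 m/s^2

2 m/s^2


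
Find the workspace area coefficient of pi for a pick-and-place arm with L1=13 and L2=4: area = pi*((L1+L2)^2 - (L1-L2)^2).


Given: L1 = 13, L2 = 4
(L1+L2)^2 = (17)^2 = 289
(L1-L2)^2 = (9)^2 = 81
Difference = 289 - 81 = 208
This equals 4*L1*L2 = 4*13*4 = 208
Workspace area = 208*pi

208


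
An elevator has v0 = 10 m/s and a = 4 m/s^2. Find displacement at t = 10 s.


Given: v0 = 10 m/s, a = 4 m/s^2, t = 10 s
Using s = v0*t + (1/2)*a*t^2
s = 10*10 + (1/2)*4*10^2
s = 100 + (1/2)*400
s = 100 + 200
s = 300

300 m


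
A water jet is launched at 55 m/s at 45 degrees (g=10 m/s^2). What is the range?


Given: v0 = 55 m/s, theta = 45 deg, g = 10 m/s^2
sin(2*45) = sin(90) = 1
Using R = v0^2 * sin(2*theta) / g
R = 55^2 * 1 / 10
R = 3025 / 10
R = 605/2 m

605/2 m


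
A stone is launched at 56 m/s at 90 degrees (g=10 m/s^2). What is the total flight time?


Given: v0 = 56 m/s, theta = 90 deg, g = 10 m/s^2
sin(90) = 1
Using T = 2*v0*sin(theta) / g
T = 2*56*1 / 10
T = 112 / 10
T = 56/5 s

56/5 s


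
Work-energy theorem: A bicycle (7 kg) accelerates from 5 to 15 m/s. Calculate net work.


Given: m = 7 kg, v0 = 5 m/s, v = 15 m/s
Using W = (1/2)*m*(v^2 - v0^2)
v^2 = 15^2 = 225
v0^2 = 5^2 = 25
v^2 - v0^2 = 225 - 25 = 200
W = (1/2)*7*200 = 700 J

700 J


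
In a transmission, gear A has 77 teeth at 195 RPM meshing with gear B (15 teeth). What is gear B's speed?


Given: N1 = 77 teeth, w1 = 195 RPM, N2 = 15 teeth
Using N1*w1 = N2*w2
w2 = N1*w1 / N2
w2 = 77*195 / 15
w2 = 15015 / 15
w2 = 1001 RPM

1001 RPM


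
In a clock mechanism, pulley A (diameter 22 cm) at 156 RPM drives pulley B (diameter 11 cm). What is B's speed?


Given: D1 = 22 cm, w1 = 156 RPM, D2 = 11 cm
Using D1*w1 = D2*w2
w2 = D1*w1 / D2
w2 = 22*156 / 11
w2 = 3432 / 11
w2 = 312 RPM

312 RPM


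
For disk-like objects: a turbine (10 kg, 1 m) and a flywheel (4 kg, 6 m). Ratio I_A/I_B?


Given: M1=10 kg, R1=1 m, M2=4 kg, R2=6 m
For a disk: I = (1/2)*M*R^2, so I_A/I_B = (M1*R1^2)/(M2*R2^2)
M1*R1^2 = 10*1 = 10
M2*R2^2 = 4*36 = 144
I_A/I_B = 10/144 = 5/72

5/72


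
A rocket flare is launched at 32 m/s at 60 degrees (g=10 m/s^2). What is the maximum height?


Given: v0 = 32 m/s, theta = 60 deg, g = 10 m/s^2
sin^2(60) = 3/4
Using H = v0^2 * sin^2(theta) / (2*g)
H = 32^2 * 3/4 / (2*10)
H = 1024 * 3/4 / 20
H = 768 / 20
H = 192/5 m

192/5 m


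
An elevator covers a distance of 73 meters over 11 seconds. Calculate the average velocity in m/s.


Given: distance d = 73 m, time t = 11 s
Using v = d / t
v = 73 / 11
v = 73/11 m/s

73/11 m/s


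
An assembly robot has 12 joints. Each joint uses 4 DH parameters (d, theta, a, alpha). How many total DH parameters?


Given: 12 joints, 4 DH parameters per joint (d, theta, a, alpha)
Total DH parameters = number_of_joints * 4
Total = 12 * 4
Total = 48

48


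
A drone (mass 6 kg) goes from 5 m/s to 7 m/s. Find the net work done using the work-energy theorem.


Given: m = 6 kg, v0 = 5 m/s, v = 7 m/s
Using W = (1/2)*m*(v^2 - v0^2)
v^2 = 7^2 = 49
v0^2 = 5^2 = 25
v^2 - v0^2 = 49 - 25 = 24
W = (1/2)*6*24 = 72 J

72 J


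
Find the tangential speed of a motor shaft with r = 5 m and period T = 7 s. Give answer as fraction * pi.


Given: radius r = 5 m, period T = 7 s
Using v = 2*pi*r / T
v = 2*pi*5 / 7
v = 10*pi / 7
v = 10/7*pi m/s

10/7*pi m/s


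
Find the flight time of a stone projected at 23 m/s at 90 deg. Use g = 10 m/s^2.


Given: v0 = 23 m/s, theta = 90 deg, g = 10 m/s^2
sin(90) = 1
Using T = 2*v0*sin(theta) / g
T = 2*23*1 / 10
T = 46 / 10
T = 23/5 s

23/5 s


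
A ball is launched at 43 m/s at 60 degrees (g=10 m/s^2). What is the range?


Given: v0 = 43 m/s, theta = 60 deg, g = 10 m/s^2
sin(2*60) = sin(120) = sqrt(3)/2
Using R = v0^2 * sin(2*theta) / g
R = 43^2 * (sqrt(3)/2) / 10
R = 1849 * sqrt(3) / 20
R = 1849/20*sqrt(3) m

1849/20*sqrt(3) m


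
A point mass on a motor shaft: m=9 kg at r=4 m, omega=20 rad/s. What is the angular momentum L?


Given: m = 9 kg, r = 4 m, omega = 20 rad/s
For a point mass: I = m*r^2
I = 9*4^2 = 9*16 = 144
L = I*omega = 144*20
L = 2880 kg*m^2/s

2880 kg*m^2/s


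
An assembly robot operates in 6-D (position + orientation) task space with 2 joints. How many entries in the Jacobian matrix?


Given: task space dimension = 6, joints = 2
Jacobian is a 6 x 2 matrix
Total entries = rows * columns
Total = 6 * 2
Total = 12

12


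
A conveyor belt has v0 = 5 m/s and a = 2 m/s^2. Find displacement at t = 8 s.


Given: v0 = 5 m/s, a = 2 m/s^2, t = 8 s
Using s = v0*t + (1/2)*a*t^2
s = 5*8 + (1/2)*2*8^2
s = 40 + (1/2)*128
s = 40 + 64
s = 104

104 m


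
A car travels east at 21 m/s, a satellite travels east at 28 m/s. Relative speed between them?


Given: v_A = 21 m/s east, v_B = 28 m/s east
Both move in the same direction; relative speed = |v_A - v_B|
|21 - 28| = |-7|
= 7 m/s

7 m/s


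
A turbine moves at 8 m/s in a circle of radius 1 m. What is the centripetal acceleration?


Given: v = 8 m/s, r = 1 m
Using a_c = v^2 / r
a_c = 8^2 / 1
a_c = 64 / 1
a_c = 64 m/s^2

64 m/s^2


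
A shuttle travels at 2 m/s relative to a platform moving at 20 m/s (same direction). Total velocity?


Given: object velocity = 2 m/s, platform velocity = 20 m/s (same direction)
Using classical velocity addition: v_total = v_object + v_platform
v_total = 2 + 20
v_total = 22 m/s

22 m/s


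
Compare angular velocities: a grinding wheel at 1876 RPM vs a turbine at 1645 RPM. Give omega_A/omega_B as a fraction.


Given: RPM_A = 1876, RPM_B = 1645
omega = 2*pi*RPM/60, so omega_A/omega_B = RPM_A / RPM_B
omega_A/omega_B = 1876 / 1645
omega_A/omega_B = 268/235

268/235


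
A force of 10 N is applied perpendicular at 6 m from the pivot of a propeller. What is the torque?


Given: F = 10 N, r = 6 m, angle = 90 deg (perpendicular)
Using tau = F * r * sin(90)
sin(90) = 1
tau = 10 * 6 * 1
tau = 60 Nm

60 Nm


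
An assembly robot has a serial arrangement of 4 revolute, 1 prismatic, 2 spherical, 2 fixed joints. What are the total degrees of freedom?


Given: serial robot with 4 revolute, 1 prismatic, 2 spherical, 2 fixed joints
DOF contribution per joint type: revolute=1, prismatic=1, spherical=3, fixed=0
DOF = 4*1 + 1*1 + 2*3 + 2*0
DOF = 11

11


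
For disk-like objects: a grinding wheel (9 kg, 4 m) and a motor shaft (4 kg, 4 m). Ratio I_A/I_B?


Given: M1=9 kg, R1=4 m, M2=4 kg, R2=4 m
For a disk: I = (1/2)*M*R^2, so I_A/I_B = (M1*R1^2)/(M2*R2^2)
M1*R1^2 = 9*16 = 144
M2*R2^2 = 4*16 = 64
I_A/I_B = 144/64 = 9/4

9/4


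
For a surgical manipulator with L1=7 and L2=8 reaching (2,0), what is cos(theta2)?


Given: L1 = 7, L2 = 8, target (x, y) = (2, 0)
Using cos(theta2) = (x^2 + y^2 - L1^2 - L2^2) / (2*L1*L2)
x^2 + y^2 = 2^2 + 0 = 4
L1^2 + L2^2 = 49 + 64 = 113
Numerator = 4 - 113 = -109
Denominator = 2*7*8 = 112
cos(theta2) = -109/112 = -109/112

-109/112


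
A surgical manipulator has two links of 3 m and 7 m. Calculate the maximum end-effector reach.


Given: L1 = 3 m, L2 = 7 m
For a 2-link planar arm, max reach = L1 + L2 (fully extended)
Max reach = 3 + 7
Max reach = 10 m

10 m


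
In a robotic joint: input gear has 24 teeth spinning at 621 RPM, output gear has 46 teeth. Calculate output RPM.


Given: N1 = 24 teeth, w1 = 621 RPM, N2 = 46 teeth
Using N1*w1 = N2*w2
w2 = N1*w1 / N2
w2 = 24*621 / 46
w2 = 14904 / 46
w2 = 324 RPM

324 RPM


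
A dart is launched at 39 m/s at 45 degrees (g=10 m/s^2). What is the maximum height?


Given: v0 = 39 m/s, theta = 45 deg, g = 10 m/s^2
sin^2(45) = 1/2
Using H = v0^2 * sin^2(theta) / (2*g)
H = 39^2 * 1/2 / (2*10)
H = 1521 * 1/2 / 20
H = 1521/2 / 20
H = 1521/40 m

1521/40 m


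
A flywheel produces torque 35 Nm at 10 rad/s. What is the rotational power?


Given: tau = 35 Nm, omega = 10 rad/s
Using P = tau * omega
P = 35 * 10
P = 350 W

350 W


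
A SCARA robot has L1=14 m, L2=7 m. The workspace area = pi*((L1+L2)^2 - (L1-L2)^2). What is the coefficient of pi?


Given: L1 = 14, L2 = 7
(L1+L2)^2 = (21)^2 = 441
(L1-L2)^2 = (7)^2 = 49
Difference = 441 - 49 = 392
This equals 4*L1*L2 = 4*14*7 = 392
Workspace area = 392*pi

392


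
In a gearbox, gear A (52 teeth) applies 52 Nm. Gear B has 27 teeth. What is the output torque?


Given: N1 = 52, N2 = 27, T1 = 52 Nm
Using T2/T1 = N2/N1
T2 = T1 * N2 / N1
T2 = 52 * 27 / 52
T2 = 1404 / 52
T2 = 27 Nm

27 Nm


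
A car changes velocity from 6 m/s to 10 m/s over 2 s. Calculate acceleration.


Given: initial velocity v0 = 6 m/s, final velocity v = 10 m/s, time t = 2 s
Using a = (v - v0) / t
a = (10 - 6) / 2
a = 4 / 2
a = 2 m/s^2

2 m/s^2


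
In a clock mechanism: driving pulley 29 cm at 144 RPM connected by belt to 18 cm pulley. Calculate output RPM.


Given: D1 = 29 cm, w1 = 144 RPM, D2 = 18 cm
Using D1*w1 = D2*w2
w2 = D1*w1 / D2
w2 = 29*144 / 18
w2 = 4176 / 18
w2 = 232 RPM

232 RPM


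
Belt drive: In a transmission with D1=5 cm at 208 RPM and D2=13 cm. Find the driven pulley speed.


Given: D1 = 5 cm, w1 = 208 RPM, D2 = 13 cm
Using D1*w1 = D2*w2
w2 = D1*w1 / D2
w2 = 5*208 / 13
w2 = 1040 / 13
w2 = 80 RPM

80 RPM


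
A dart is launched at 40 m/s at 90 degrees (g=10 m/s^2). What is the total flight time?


Given: v0 = 40 m/s, theta = 90 deg, g = 10 m/s^2
sin(90) = 1
Using T = 2*v0*sin(theta) / g
T = 2*40*1 / 10
T = 80 / 10
T = 8 s

8 s


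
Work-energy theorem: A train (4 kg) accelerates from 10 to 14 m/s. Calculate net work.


Given: m = 4 kg, v0 = 10 m/s, v = 14 m/s
Using W = (1/2)*m*(v^2 - v0^2)
v^2 = 14^2 = 196
v0^2 = 10^2 = 100
v^2 - v0^2 = 196 - 100 = 96
W = (1/2)*4*96 = 192 J

192 J


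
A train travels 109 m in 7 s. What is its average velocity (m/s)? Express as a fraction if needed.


Given: distance d = 109 m, time t = 7 s
Using v = d / t
v = 109 / 7
v = 109/7 m/s

109/7 m/s


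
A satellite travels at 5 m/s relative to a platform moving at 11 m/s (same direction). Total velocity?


Given: object velocity = 5 m/s, platform velocity = 11 m/s (same direction)
Using classical velocity addition: v_total = v_object + v_platform
v_total = 5 + 11
v_total = 16 m/s

16 m/s


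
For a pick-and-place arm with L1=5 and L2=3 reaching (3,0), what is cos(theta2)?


Given: L1 = 5, L2 = 3, target (x, y) = (3, 0)
Using cos(theta2) = (x^2 + y^2 - L1^2 - L2^2) / (2*L1*L2)
x^2 + y^2 = 3^2 + 0 = 9
L1^2 + L2^2 = 25 + 9 = 34
Numerator = 9 - 34 = -25
Denominator = 2*5*3 = 30
cos(theta2) = -25/30 = -5/6

-5/6


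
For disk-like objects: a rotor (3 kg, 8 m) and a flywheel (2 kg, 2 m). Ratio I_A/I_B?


Given: M1=3 kg, R1=8 m, M2=2 kg, R2=2 m
For a disk: I = (1/2)*M*R^2, so I_A/I_B = (M1*R1^2)/(M2*R2^2)
M1*R1^2 = 3*64 = 192
M2*R2^2 = 2*4 = 8
I_A/I_B = 192/8 = 24

24


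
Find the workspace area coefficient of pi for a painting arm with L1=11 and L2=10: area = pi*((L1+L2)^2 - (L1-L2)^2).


Given: L1 = 11, L2 = 10
(L1+L2)^2 = (21)^2 = 441
(L1-L2)^2 = (1)^2 = 1
Difference = 441 - 1 = 440
This equals 4*L1*L2 = 4*11*10 = 440
Workspace area = 440*pi

440


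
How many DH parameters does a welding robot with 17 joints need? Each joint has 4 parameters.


Given: 17 joints, 4 DH parameters per joint (d, theta, a, alpha)
Total DH parameters = number_of_joints * 4
Total = 17 * 4
Total = 68

68


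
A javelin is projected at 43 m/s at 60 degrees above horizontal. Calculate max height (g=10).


Given: v0 = 43 m/s, theta = 60 deg, g = 10 m/s^2
sin^2(60) = 3/4
Using H = v0^2 * sin^2(theta) / (2*g)
H = 43^2 * 3/4 / (2*10)
H = 1849 * 3/4 / 20
H = 5547/4 / 20
H = 5547/80 m

5547/80 m


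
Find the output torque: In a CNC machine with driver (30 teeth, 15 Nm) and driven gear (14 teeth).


Given: N1 = 30, N2 = 14, T1 = 15 Nm
Using T2/T1 = N2/N1
T2 = T1 * N2 / N1
T2 = 15 * 14 / 30
T2 = 210 / 30
T2 = 7 Nm

7 Nm


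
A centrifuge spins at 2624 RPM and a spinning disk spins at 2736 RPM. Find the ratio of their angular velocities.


Given: RPM_A = 2624, RPM_B = 2736
omega = 2*pi*RPM/60, so omega_A/omega_B = RPM_A / RPM_B
omega_A/omega_B = 2624 / 2736
omega_A/omega_B = 164/171

164/171


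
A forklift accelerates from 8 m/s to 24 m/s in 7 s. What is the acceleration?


Given: initial velocity v0 = 8 m/s, final velocity v = 24 m/s, time t = 7 s
Using a = (v - v0) / t
a = (24 - 8) / 7
a = 16 / 7
a = 16/7 m/s^2

16/7 m/s^2


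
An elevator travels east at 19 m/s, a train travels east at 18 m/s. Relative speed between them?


Given: v_A = 19 m/s east, v_B = 18 m/s east
Both move in the same direction; relative speed = |v_A - v_B|
|19 - 18| = |1|
= 1 m/s

1 m/s


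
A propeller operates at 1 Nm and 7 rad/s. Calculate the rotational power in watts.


Given: tau = 1 Nm, omega = 7 rad/s
Using P = tau * omega
P = 1 * 7
P = 7 W

7 W


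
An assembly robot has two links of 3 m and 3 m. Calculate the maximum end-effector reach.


Given: L1 = 3 m, L2 = 3 m
For a 2-link planar arm, max reach = L1 + L2 (fully extended)
Max reach = 3 + 3
Max reach = 6 m

6 m


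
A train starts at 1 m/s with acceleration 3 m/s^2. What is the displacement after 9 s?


Given: v0 = 1 m/s, a = 3 m/s^2, t = 9 s
Using s = v0*t + (1/2)*a*t^2
s = 1*9 + (1/2)*3*9^2
s = 9 + (1/2)*243
s = 9 + 243/2
s = 261/2

261/2 m


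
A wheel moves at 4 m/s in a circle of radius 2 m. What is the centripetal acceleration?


Given: v = 4 m/s, r = 2 m
Using a_c = v^2 / r
a_c = 4^2 / 2
a_c = 16 / 2
a_c = 8 m/s^2

8 m/s^2


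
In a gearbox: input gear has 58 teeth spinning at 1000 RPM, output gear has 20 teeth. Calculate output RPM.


Given: N1 = 58 teeth, w1 = 1000 RPM, N2 = 20 teeth
Using N1*w1 = N2*w2
w2 = N1*w1 / N2
w2 = 58*1000 / 20
w2 = 58000 / 20
w2 = 2900 RPM

2900 RPM


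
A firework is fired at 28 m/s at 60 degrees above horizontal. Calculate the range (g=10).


Given: v0 = 28 m/s, theta = 60 deg, g = 10 m/s^2
sin(2*60) = sin(120) = sqrt(3)/2
Using R = v0^2 * sin(2*theta) / g
R = 28^2 * (sqrt(3)/2) / 10
R = 784 * sqrt(3) / 20
R = 196/5*sqrt(3) m

196/5*sqrt(3) m


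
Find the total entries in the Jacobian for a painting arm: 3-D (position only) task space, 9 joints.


Given: task space dimension = 3, joints = 9
Jacobian is a 3 x 9 matrix
Total entries = rows * columns
Total = 3 * 9
Total = 27

27


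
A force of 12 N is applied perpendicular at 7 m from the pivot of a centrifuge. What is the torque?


Given: F = 12 N, r = 7 m, angle = 90 deg (perpendicular)
Using tau = F * r * sin(90)
sin(90) = 1
tau = 12 * 7 * 1
tau = 84 Nm

84 Nm


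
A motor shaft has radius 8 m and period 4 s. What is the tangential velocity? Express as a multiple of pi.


Given: radius r = 8 m, period T = 4 s
Using v = 2*pi*r / T
v = 2*pi*8 / 4
v = 16*pi / 4
v = 4*pi m/s

4*pi m/s


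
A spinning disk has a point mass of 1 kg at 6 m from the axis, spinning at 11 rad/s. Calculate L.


Given: m = 1 kg, r = 6 m, omega = 11 rad/s
For a point mass: I = m*r^2
I = 1*6^2 = 1*36 = 36
L = I*omega = 36*11
L = 396 kg*m^2/s

396 kg*m^2/s


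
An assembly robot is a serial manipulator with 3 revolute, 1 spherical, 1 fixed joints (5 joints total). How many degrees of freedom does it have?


Given: serial robot with 3 revolute, 1 spherical, 1 fixed joints
DOF contribution per joint type: revolute=1, prismatic=1, spherical=3, fixed=0
DOF = 3*1 + 1*3 + 1*0
DOF = 6

6


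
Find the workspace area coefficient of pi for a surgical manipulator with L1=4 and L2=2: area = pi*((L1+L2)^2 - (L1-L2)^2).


Given: L1 = 4, L2 = 2
(L1+L2)^2 = (6)^2 = 36
(L1-L2)^2 = (2)^2 = 4
Difference = 36 - 4 = 32
This equals 4*L1*L2 = 4*4*2 = 32
Workspace area = 32*pi

32


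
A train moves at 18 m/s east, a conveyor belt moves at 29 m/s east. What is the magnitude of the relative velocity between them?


Given: v_A = 18 m/s east, v_B = 29 m/s east
Both move in the same direction; relative speed = |v_A - v_B|
|18 - 29| = |-11|
= 11 m/s

11 m/s


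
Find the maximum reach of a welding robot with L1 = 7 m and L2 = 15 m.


Given: L1 = 7 m, L2 = 15 m
For a 2-link planar arm, max reach = L1 + L2 (fully extended)
Max reach = 7 + 15
Max reach = 22 m

22 m


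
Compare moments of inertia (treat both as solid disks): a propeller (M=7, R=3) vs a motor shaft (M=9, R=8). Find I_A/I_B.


Given: M1=7 kg, R1=3 m, M2=9 kg, R2=8 m
For a disk: I = (1/2)*M*R^2, so I_A/I_B = (M1*R1^2)/(M2*R2^2)
M1*R1^2 = 7*9 = 63
M2*R2^2 = 9*64 = 576
I_A/I_B = 63/576 = 7/64

7/64


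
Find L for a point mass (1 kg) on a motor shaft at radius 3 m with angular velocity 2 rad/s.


Given: m = 1 kg, r = 3 m, omega = 2 rad/s
For a point mass: I = m*r^2
I = 1*3^2 = 1*9 = 9
L = I*omega = 9*2
L = 18 kg*m^2/s

18 kg*m^2/s


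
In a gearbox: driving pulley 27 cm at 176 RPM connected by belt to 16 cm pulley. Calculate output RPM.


Given: D1 = 27 cm, w1 = 176 RPM, D2 = 16 cm
Using D1*w1 = D2*w2
w2 = D1*w1 / D2
w2 = 27*176 / 16
w2 = 4752 / 16
w2 = 297 RPM

297 RPM


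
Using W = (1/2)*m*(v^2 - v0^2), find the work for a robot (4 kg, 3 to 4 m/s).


Given: m = 4 kg, v0 = 3 m/s, v = 4 m/s
Using W = (1/2)*m*(v^2 - v0^2)
v^2 = 4^2 = 16
v0^2 = 3^2 = 9
v^2 - v0^2 = 16 - 9 = 7
W = (1/2)*4*7 = 14 J

14 J


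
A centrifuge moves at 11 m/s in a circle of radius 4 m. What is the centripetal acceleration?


Given: v = 11 m/s, r = 4 m
Using a_c = v^2 / r
a_c = 11^2 / 4
a_c = 121 / 4
a_c = 121/4 m/s^2

121/4 m/s^2
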